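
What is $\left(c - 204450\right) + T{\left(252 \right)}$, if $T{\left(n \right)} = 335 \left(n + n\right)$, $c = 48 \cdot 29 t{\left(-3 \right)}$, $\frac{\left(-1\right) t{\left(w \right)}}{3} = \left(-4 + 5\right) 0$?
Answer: $-35610$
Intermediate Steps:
$t{\left(w \right)} = 0$ ($t{\left(w \right)} = - 3 \left(-4 + 5\right) 0 = - 3 \cdot 1 \cdot 0 = \left(-3\right) 0 = 0$)
$c = 0$ ($c = 48 \cdot 29 \cdot 0 = 1392 \cdot 0 = 0$)
$T{\left(n \right)} = 670 n$ ($T{\left(n \right)} = 335 \cdot 2 n = 670 n$)
$\left(c - 204450\right) + T{\left(252 \right)} = \left(0 - 204450\right) + 670 \cdot 252 = -204450 + 168840 = -35610$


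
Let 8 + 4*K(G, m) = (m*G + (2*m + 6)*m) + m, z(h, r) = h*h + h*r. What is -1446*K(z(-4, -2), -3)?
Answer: 60009/2 ≈ 30005.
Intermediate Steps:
z(h, r) = h² + h*r
K(G, m) = -2 + m/4 + G*m/4 + m*(6 + 2*m)/4 (K(G, m) = -2 + ((m*G + (2*m + 6)*m) + m)/4 = -2 + ((G*m + (6 + 2*m)*m) + m)/4 = -2 + ((G*m + m*(6 + 2*m)) + m)/4 = -2 + (m + G*m + m*(6 + 2*m))/4 = -2 + (m/4 + G*m/4 + m*(6 + 2*m)/4) = -2 + m/4 + G*m/4 + m*(6 + 2*m)/4)
-1446*K(z(-4, -2), -3) = -1446*(-2 + (½)*(-3)² + (7/4)*(-3) + (¼)*(-4*(-4 - 2))*(-3)) = -1446*(-2 + (½)*9 - 21/4 + (¼)*(-4*(-6))*(-3)) = -1446*(-2 + 9/2 - 21/4 + (¼)*24*(-3)) = -1446*(-2 + 9/2 - 21/4 - 18) = -1446*(-83/4) = 60009/2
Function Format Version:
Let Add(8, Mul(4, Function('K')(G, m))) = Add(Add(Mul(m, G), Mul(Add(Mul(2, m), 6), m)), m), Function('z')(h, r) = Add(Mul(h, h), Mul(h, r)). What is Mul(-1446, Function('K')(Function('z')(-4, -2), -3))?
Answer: Rational(60009, 2) ≈ 30005.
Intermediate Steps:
Function('z')(h, r) = Add(Pow(h, 2), Mul(h, r))
Function('K')(G, m) = Add(-2, Mul(Rational(1, 4), m), Mul(Rational(1, 4), G, m), Mul(Rational(1, 4), m, Add(6, Mul(2, m)))) (Function('K')(G, m) = Add(-2, Mul(Rational(1, 4), Add(Add(Mul(m, G), Mul(Add(Mul(2, m), 6), m)), m))) = Add(-2, Mul(Rational(1, 4), Add(Add(Mul(G, m), Mul(Add(6, Mul(2, m)), m)), m))) = Add(-2, Mul(Rational(1, 4), Add(Add(Mul(G, m), Mul(m, Add(6, Mul(2, m)))), m))) = Add(-2, Mul(Rational(1, 4), Add(m, Mul(G, m), Mul(m, Add(6, Mul(2, m)))))) = Add(-2, Add(Mul(Rational(1, 4), m), Mul(Rational(1, 4), G, m), Mul(Rational(1, 4), m, Add(6, Mul(2, m))))) = Add(-2, Mul(Rational(1, 4), m), Mul(Rational(1, 4), G, m), Mul(Rational(1, 4), m, Add(6, Mul(2, m)))))
Mul(-1446, Function('K')(Function('z')(-4, -2), -3)) = Mul(-1446, Add(-2, Mul(Rational(1, 2), Pow(-3, 2)), Mul(Rational(7, 4), -3), Mul(Rational(1, 4), Mul(-4, Add(-4, -2)), -3))) = Mul(-1446, Add(-2, Mul(Rational(1, 2), 9), Rational(-21, 4), Mul(Rational(1, 4), Mul(-4, -6), -3))) = Mul(-1446, Add(-2, Rational(9, 2), Rational(-21, 4), Mul(Rational(1, 4), 24, -3))) = Mul(-1446, Add(-2, Rational(9, 2), Rational(-21, 4), -18)) = Mul(-1446, Rational(-83, 4)) = Rational(60009, 2)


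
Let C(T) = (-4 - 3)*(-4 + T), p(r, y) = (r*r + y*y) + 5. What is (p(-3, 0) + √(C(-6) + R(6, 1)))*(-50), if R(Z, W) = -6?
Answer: -1100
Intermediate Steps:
p(r, y) = 5 + r² + y² (p(r, y) = (r² + y²) + 5 = 5 + r² + y²)
C(T) = 28 - 7*T (C(T) = -7*(-4 + T) = 28 - 7*T)
(p(-3, 0) + √(C(-6) + R(6, 1)))*(-50) = ((5 + (-3)² + 0²) + √((28 - 7*(-6)) - 6))*(-50) = ((5 + 9 + 0) + √((28 + 42) - 6))*(-50) = (14 + √(70 - 6))*(-50) = (14 + √64)*(-50) = (14 + 8)*(-50) = 22*(-50) = -1100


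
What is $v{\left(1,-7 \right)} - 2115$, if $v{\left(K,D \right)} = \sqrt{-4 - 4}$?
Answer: $-2115 + 2 i \sqrt{2} \approx -2115.0 + 2.8284 i$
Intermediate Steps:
$v{\left(K,D \right)} = 2 i \sqrt{2}$ ($v{\left(K,D \right)} = \sqrt{-8} = 2 i \sqrt{2}$)
$v{\left(1,-7 \right)} - 2115 = 2 i \sqrt{2} - 2115 = -2115 + 2 i \sqrt{2}$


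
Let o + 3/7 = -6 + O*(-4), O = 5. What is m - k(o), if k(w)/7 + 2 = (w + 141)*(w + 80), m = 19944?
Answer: -161044/7 ≈ -23006.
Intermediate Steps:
o = -185/7 (o = -3/7 + (-6 + 5*(-4)) = -3/7 + (-6 - 20) = -3/7 - 26 = -185/7 ≈ -26.429)
k(w) = -14 + 7*(80 + w)*(141 + w) (k(w) = -14 + 7*((w + 141)*(w + 80)) = -14 + 7*((141 + w)*(80 + w)) = -14 + 7*((80 + w)*(141 + w)) = -14 + 7*(80 + w)*(141 + w))
m - k(o) = 19944 - (78946 + 7*(-185/7)**2 + 1547*(-185/7)) = 19944 - (78946 + 7*(34225/49) - 40885) = 19944 - (78946 + 34225/7 - 40885) = 19944 - 1*300652/7 = 19944 - 300652/7 = -161044/7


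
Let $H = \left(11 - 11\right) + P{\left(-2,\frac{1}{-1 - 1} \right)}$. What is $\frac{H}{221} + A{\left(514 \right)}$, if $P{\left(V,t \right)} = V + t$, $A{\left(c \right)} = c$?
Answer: $\frac{227183}{442} \approx 513.99$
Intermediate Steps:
$H = - \frac{5}{2}$ ($H = \left(11 - 11\right) - \left(2 - \frac{1}{-1 - 1}\right) = 0 - \left(2 - \frac{1}{-2}\right) = 0 - \frac{5}{2} = - \frac{5}{2} \approx -2.5$)
$\frac{H}{221} + A{\left(514 \right)} = \frac{1}{221} \left(- \frac{5}{2}\right) + 514 = - \frac{5}{442} + 514 = \frac{227183}{442}$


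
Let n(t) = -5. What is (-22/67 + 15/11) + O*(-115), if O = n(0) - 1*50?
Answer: 4662288/737 ≈ 6326.0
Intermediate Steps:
O = -55 (O = -5 - 1*50 = -5 - 50 = -55)
(-22/67 + 15/11) + O*(-115) = (-22/67 + 15/11) - 55*(-115) = (-22*1/67 + 15*(1/11)) + 6325 = (-22/67 + 15/11) + 6325 = 763/737 + 6325 = 4662288/737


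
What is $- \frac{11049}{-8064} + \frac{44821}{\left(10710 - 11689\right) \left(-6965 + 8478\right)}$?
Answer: $\frac{5334880193}{3981538176} \approx 1.3399$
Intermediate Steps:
$- \frac{11049}{-8064} + \frac{44821}{\left(10710 - 11689\right) \left(-6965 + 8478\right)} = \left(-11049\right) \left(- \frac{1}{8064}\right) + \frac{44821}{\left(-979\right) 1513} = \frac{3683}{2688} + \frac{44821}{-1481227} = \frac{3683}{2688} + 44821 \left(- \frac{1}{1481227}\right) = \frac{3683}{2688} - \frac{44821}{1481227} = \frac{5334880193}{3981538176}$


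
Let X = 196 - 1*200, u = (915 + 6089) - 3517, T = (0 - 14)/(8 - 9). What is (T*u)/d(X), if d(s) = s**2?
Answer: 24409/8 ≈ 3051.1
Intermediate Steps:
T = 14 (T = -14/(-1) = -14*(-1) = 14)
u = 3487 (u = 7004 - 3517 = 3487)
X = -4 (X = 196 - 200 = -4)
(T*u)/d(X) = (14*3487)/((-4)**2) = 48818/16 = 48818*(1/16) = 24409/8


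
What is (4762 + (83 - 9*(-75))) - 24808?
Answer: -19288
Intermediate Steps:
(4762 + (83 - 9*(-75))) - 24808 = (4762 + (83 + 675)) - 24808 = (4762 + 758) - 24808 = 5520 - 24808 = -19288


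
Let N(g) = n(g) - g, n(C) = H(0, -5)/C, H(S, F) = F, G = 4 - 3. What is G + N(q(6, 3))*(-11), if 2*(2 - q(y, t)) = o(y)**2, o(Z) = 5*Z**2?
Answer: -2886111101/16198 ≈ -1.7818e+5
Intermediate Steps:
G = 1
q(y, t) = 2 - 25*y**4/2
n(C) = -5/C
N(g) = -g - 5/g (N(g) = -5/g - g = -g - 5/g)
G + N(q(6, 3))*(-11) = 1 + (-(2 - 25/2*6**4) - 5/(2 - 25/2*6**4))*(-11) = 1 + (-(2 - 25/2*1296) - 5/(2 - 25/2*1296))*(-11) = 1 + (-(2 - 16200) - 5/(2 - 16200))*(-11) = 1 + (-1*(-16198) - 5/(-16198))*(-11) = 1 + (16198 - 5*(-1/16198))*(-11) = 1 + (16198 + 5/16198)*(-11) = 1 + (262375209/16198)*(-11) = 1 - 2886127299/16198 = -2886111101/16198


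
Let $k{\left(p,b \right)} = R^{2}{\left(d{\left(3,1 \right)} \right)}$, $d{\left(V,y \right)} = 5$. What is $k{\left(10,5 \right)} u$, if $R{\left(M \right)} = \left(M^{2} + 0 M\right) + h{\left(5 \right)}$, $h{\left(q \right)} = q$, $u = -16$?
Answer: $-14400$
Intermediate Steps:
$R{\left(M \right)} = 5 + M^{2}$ ($R{\left(M \right)} = \left(M^{2} + 0 M\right) + 5 = \left(M^{2} + 0\right) + 5 = M^{2} + 5 = 5 + M^{2}$)
$k{\left(p,b \right)} = 900$ ($k{\left(p,b \right)} = \left(5 + 5^{2}\right)^{2} = \left(5 + 25\right)^{2} = 30^{2} = 900$)
$k{\left(10,5 \right)} u = 900 \left(-16\right) = -14400$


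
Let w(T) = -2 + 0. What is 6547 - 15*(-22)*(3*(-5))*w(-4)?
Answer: 16447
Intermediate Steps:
w(T) = -2
6547 - 15*(-22)*(3*(-5))*w(-4) = 6547 - 15*(-22)*(3*(-5))*(-2) = 6547 - (-330)*(-15*(-2)) = 6547 - (-330)*30 = 6547 - 1*(-9900) = 6547 + 9900 = 16447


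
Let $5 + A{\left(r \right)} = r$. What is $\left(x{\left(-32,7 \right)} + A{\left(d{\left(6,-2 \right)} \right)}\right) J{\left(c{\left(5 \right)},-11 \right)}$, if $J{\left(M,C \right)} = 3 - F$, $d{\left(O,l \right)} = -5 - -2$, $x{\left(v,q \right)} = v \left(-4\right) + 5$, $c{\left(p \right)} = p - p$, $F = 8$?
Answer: $-625$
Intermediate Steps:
$c{\left(p \right)} = 0$
$x{\left(v,q \right)} = 5 - 4 v$ ($x{\left(v,q \right)} = - 4 v + 5 = 5 - 4 v$)
$d{\left(O,l \right)} = -3$ ($d{\left(O,l \right)} = -5 + 2 = -3$)
$A{\left(r \right)} = -5 + r$
$J{\left(M,C \right)} = -5$ ($J{\left(M,C \right)} = 3 - 8 = -5$)
$\left(x{\left(-32,7 \right)} + A{\left(d{\left(6,-2 \right)} \right)}\right) J{\left(c{\left(5 \right)},-11 \right)} = \left(\left(5 - -128\right) - 8\right) \left(-5\right) = \left(\left(5 + 128\right) - 8\right) \left(-5\right) = \left(133 - 8\right) \left(-5\right) = 125 \left(-5\right) = -625$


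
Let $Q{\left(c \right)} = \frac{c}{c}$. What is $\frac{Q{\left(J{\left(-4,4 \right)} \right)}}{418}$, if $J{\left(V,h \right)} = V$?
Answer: $\frac{1}{418} \approx 0.0023923$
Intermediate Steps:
$Q{\left(c \right)} = 1$
$\frac{Q{\left(J{\left(-4,4 \right)} \right)}}{418} = \frac{1}{418} \cdot 1 = \frac{1}{418}$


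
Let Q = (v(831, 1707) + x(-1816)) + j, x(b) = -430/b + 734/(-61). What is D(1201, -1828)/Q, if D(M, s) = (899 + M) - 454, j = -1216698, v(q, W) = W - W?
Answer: -91168648/67391122181 ≈ -0.0013528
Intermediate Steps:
v(q, W) = 0
x(b) = -734/61 - 430/b (x(b) = -430/b + 734*(-1/61) = -430/b - 734/61 = -734/61 - 430/b)
D(M, s) = 445 + M
Q = -67391122181/55388 (Q = (0 + (-734/61 - 430/(-1816))) - 1216698 = (0 + (-734/61 - 430*(-1/1816))) - 1216698 = (0 + (-734/61 + 215/908)) - 1216698 = (0 - 653357/55388) - 1216698 = -653357/55388 - 1216698 = -67391122181/55388 ≈ -1.2167e+6)
D(1201, -1828)/Q = (445 + 1201)/(-67391122181/55388) = 1646*(-55388/67391122181) = -91168648/67391122181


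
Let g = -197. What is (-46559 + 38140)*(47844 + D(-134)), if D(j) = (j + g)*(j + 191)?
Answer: -243957363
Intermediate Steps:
D(j) = (-197 + j)*(191 + j) (D(j) = (j - 197)*(j + 191) = (-197 + j)*(191 + j))
(-46559 + 38140)*(47844 + D(-134)) = (-46559 + 38140)*(47844 + (-37627 + (-134)**2 - 6*(-134))) = -8419*(47844 + (-37627 + 17956 + 804)) = -8419*(47844 - 18867) = -8419*28977 = -243957363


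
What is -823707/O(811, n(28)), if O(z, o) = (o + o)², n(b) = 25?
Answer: -823707/2500 ≈ -329.48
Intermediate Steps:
O(z, o) = 4*o² (O(z, o) = (2*o)² = 4*o²)
-823707/O(811, n(28)) = -823707/(4*25²) = -823707/(4*625) = -823707/2500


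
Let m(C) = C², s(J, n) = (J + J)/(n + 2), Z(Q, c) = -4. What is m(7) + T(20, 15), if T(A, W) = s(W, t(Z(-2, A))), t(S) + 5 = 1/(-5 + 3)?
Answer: 283/7 ≈ 40.429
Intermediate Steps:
t(S) = -11/2 (t(S) = -5 + 1/(-5 + 3) = -5 + 1/(-2) = -5 - ½ = -11/2)
s(J, n) = 2*J/(2 + n) (s(J, n) = (2*J)/(2 + n) = 2*J/(2 + n))
T(A, W) = -4*W/7 (T(A, W) = 2*W/(2 - 11/2) = 2*W/(-7/2) = 2*W*(-2/7) = -4*W/7)
m(7) + T(20, 15) = 7² - 4/7*15 = 49 - 60/7 = 283/7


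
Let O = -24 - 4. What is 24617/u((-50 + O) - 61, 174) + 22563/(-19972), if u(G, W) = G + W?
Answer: 490861019/699020 ≈ 702.21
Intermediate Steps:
O = -28
24617/u((-50 + O) - 61, 174) + 22563/(-19972) = 24617/(((-50 - 28) - 61) + 174) + 22563/(-19972) = 24617/((-78 - 61) + 174) + 22563*(-1/19972) = 24617/(-139 + 174) - 22563/19972 = 24617/35 - 22563/19972 = 490861019/699020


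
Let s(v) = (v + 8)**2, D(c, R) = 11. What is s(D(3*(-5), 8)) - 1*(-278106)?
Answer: 278467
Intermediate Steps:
s(v) = (8 + v)**2
s(D(3*(-5), 8)) - 1*(-278106) = (8 + 11)**2 - 1*(-278106) = 19**2 + 278106 = 361 + 278106 = 278467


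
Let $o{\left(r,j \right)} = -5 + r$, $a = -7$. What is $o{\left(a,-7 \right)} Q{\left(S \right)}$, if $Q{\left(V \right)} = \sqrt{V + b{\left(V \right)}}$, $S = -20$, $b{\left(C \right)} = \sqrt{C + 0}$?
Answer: $- 12 \sqrt{-20 + 2 i \sqrt{5}} \approx -5.9633 - 53.996 i$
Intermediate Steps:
$b{\left(C \right)} = \sqrt{C}$
$Q{\left(V \right)} = \sqrt{V + \sqrt{V}}$
$o{\left(a,-7 \right)} Q{\left(S \right)} = \left(-5 - 7\right) \sqrt{-20 + \sqrt{-20}} = - 12 \sqrt{-20 + 2 i \sqrt{5}}$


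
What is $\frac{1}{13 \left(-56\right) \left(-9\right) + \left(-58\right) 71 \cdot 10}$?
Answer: $- \frac{1}{34628} \approx -2.8878 \cdot 10^{-5}$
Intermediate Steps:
$\frac{1}{13 \left(-56\right) \left(-9\right) + \left(-58\right) 71 \cdot 10} = \frac{1}{\left(-728\right) \left(-9\right) - 41180} = \frac{1}{6552 - 41180} = \frac{1}{-34628} = - \frac{1}{34628}$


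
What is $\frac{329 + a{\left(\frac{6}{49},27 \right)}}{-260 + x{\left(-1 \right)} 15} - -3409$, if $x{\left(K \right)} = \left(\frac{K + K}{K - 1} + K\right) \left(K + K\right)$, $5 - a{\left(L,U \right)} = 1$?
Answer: $\frac{886007}{260} \approx 3407.7$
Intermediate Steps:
$a{\left(L,U \right)} = 4$ ($a{\left(L,U \right)} = 5 - 1 = 4$)
$x{\left(K \right)} = 2 K \left(K + \frac{2 K}{-1 + K}\right)$ ($x{\left(K \right)} = \left(\frac{2 K}{-1 + K} + K\right) 2 K = \left(K + \frac{2 K}{-1 + K}\right) 2 K = 2 K \left(K + \frac{2 K}{-1 + K}\right)$)
$\frac{329 + a{\left(\frac{6}{49},27 \right)}}{-260 + x{\left(-1 \right)} 15} - -3409 = \frac{329 + 4}{-260 + \frac{2 \left(-1\right)^{2} \left(1 - 1\right)}{-1 - 1} \cdot 15} - -3409 = \frac{333}{-260 + 2 \cdot 1 \frac{1}{-2} \cdot 0 \cdot 15} + 3409 = \frac{333}{-260 + 2 \cdot 1 \left(- \frac{1}{2}\right) 0 \cdot 15} + 3409 = \frac{333}{-260 + 0 \cdot 15} + 3409 = \frac{333}{-260 + 0} + 3409 = \frac{333}{-260} + 3409 = 333 \left(- \frac{1}{260}\right) + 3409 = - \frac{333}{260} + 3409 = \frac{886007}{260}$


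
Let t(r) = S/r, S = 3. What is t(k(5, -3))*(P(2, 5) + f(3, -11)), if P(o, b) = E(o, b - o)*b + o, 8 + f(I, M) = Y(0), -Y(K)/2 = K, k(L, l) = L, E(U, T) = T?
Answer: 27/5 ≈ 5.4000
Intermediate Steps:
Y(K) = -2*K
f(I, M) = -8 (f(I, M) = -8 - 2*0 = -8 + 0 = -8)
P(o, b) = o + b*(b - o) (P(o, b) = (b - o)*b + o = b*(b - o) + o = o + b*(b - o))
t(r) = 3/r
t(k(5, -3))*(P(2, 5) + f(3, -11)) = (3/5)*((2 + 5*(5 - 1*2)) - 8) = (3*(1/5))*((2 + 5*(5 - 2)) - 8) = 3*((2 + 5*3) - 8)/5 = 3*((2 + 15) - 8)/5 = 3*(17 - 8)/5 = (3/5)*9 = 27/5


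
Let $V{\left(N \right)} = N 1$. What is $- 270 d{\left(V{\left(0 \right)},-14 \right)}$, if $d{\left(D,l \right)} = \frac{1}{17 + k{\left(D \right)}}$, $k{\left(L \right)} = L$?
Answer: $- \frac{270}{17} \approx -15.882$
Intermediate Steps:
$V{\left(N \right)} = N$
$d{\left(D,l \right)} = \frac{1}{17 + D}$
$- 270 d{\left(V{\left(0 \right)},-14 \right)} = - \frac{270}{17 + 0} = - \frac{270}{17}$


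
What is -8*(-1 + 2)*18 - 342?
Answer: -486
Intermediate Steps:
-8*(-1 + 2)*18 - 342 = -8*1*18 - 342 = -8*18 - 342 = -144 - 342 = -486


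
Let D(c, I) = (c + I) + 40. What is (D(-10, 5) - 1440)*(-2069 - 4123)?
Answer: 8699760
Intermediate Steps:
D(c, I) = 40 + I + c (D(c, I) = (I + c) + 40 = 40 + I + c)
(D(-10, 5) - 1440)*(-2069 - 4123) = ((40 + 5 - 10) - 1440)*(-2069 - 4123) = (35 - 1440)*(-6192) = -1405*(-6192) = 8699760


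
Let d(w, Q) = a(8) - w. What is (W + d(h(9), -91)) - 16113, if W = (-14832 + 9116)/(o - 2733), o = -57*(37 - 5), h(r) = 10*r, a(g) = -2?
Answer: -73840469/4557 ≈ -16204.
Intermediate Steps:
d(w, Q) = -2 - w
o = -1824 (o = -57*32 = -1824)
W = 5716/4557 (W = (-14832 + 9116)/(-1824 - 2733) = -5716/(-4557) = -5716*(-1/4557) = 5716/4557 ≈ 1.2543)
(W + d(h(9), -91)) - 16113 = (5716/4557 + (-2 - 10*9)) - 16113 = (5716/4557 + (-2 - 1*90)) - 16113 = (5716/4557 + (-2 - 90)) - 16113 = (5716/4557 - 92) - 16113 = -413528/4557 - 16113 = -73840469/4557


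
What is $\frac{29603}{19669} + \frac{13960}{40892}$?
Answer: $\frac{371276279}{201076187} \approx 1.8464$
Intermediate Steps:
$\frac{29603}{19669} + \frac{13960}{40892} = 29603 \cdot \frac{1}{19669} + 13960 \cdot \frac{1}{40892} = \frac{29603}{19669} + \frac{3490}{10223} = \frac{371276279}{201076187}$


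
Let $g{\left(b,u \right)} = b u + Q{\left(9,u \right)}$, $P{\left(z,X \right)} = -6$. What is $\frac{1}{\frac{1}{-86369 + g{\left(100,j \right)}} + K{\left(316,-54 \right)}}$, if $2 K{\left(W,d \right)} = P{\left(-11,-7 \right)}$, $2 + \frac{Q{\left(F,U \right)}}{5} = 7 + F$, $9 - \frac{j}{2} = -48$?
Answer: $- \frac{74899}{224698} \approx -0.33333$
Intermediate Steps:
$j = 114$ ($j = 18 - -96 = 18 + 96 = 114$)
$Q{\left(F,U \right)} = 25 + 5 F$ ($Q{\left(F,U \right)} = -10 + 5 \left(7 + F\right) = -10 + \left(35 + 5 F\right) = 25 + 5 F$)
$g{\left(b,u \right)} = 70 + b u$ ($g{\left(b,u \right)} = b u + \left(25 + 5 \cdot 9\right) = b u + \left(25 + 45\right) = b u + 70 = 70 + b u$)
$K{\left(W,d \right)} = -3$ ($K{\left(W,d \right)} = \frac{1}{2} \left(-6\right) = -3$)
$\frac{1}{\frac{1}{-86369 + g{\left(100,j \right)}} + K{\left(316,-54 \right)}} = \frac{1}{\frac{1}{-86369 + \left(70 + 100 \cdot 114\right)} - 3} = \frac{1}{\frac{1}{-86369 + \left(70 + 11400\right)} - 3} = \frac{1}{\frac{1}{-86369 + 11470} - 3} = \frac{1}{\frac{1}{-74899} - 3} = \frac{1}{- \frac{1}{74899} - 3} = \frac{1}{- \frac{224698}{74899}} = - \frac{74899}{224698}$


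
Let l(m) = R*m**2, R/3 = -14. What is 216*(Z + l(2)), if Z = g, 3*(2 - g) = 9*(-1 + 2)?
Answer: -36504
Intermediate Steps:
g = -1 (g = 2 - 3*(-1 + 2) = 2 - 3 = -1)
Z = -1
R = -42 (R = 3*(-14) = -42)
l(m) = -42*m**2
216*(Z + l(2)) = 216*(-1 - 42*2**2) = 216*(-1 - 42*4) = 216*(-1 - 168) = 216*(-169) = -36504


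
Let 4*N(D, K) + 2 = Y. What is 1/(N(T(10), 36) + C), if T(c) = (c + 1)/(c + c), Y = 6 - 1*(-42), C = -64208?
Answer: -2/128393 ≈ -1.5577e-5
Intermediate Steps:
Y = 48 (Y = 6 + 42 = 48)
T(c) = (1 + c)/(2*c) (T(c) = (1 + c)/((2*c)) = (1 + c)*(1/(2*c)) = (1 + c)/(2*c))
N(D, K) = 23/2 (N(D, K) = -1/2 + (1/4)*48 = -1/2 + 12 = 23/2)
1/(N(T(10), 36) + C) = 1/(23/2 - 64208) = 1/(-128393/2) = -2/128393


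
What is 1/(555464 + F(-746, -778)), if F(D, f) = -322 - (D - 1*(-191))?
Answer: 1/555697 ≈ 1.7995e-6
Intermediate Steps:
F(D, f) = -513 - D (F(D, f) = -322 - (D + 191) = -322 - (191 + D) = -322 + (-191 - D) = -513 - D)
1/(555464 + F(-746, -778)) = 1/(555464 + (-513 - 1*(-746))) = 1/(555464 + (-513 + 746)) = 1/(555464 + 233) = 1/555697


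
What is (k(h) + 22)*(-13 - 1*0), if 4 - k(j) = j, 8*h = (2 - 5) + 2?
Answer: -2717/8 ≈ -339.63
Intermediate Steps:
h = -⅛ (h = ((2 - 5) + 2)/8 = (-3 + 2)/8 = (⅛)*(-1) = -⅛ ≈ -0.12500)
k(j) = 4 - j
(k(h) + 22)*(-13 - 1*0) = ((4 - 1*(-⅛)) + 22)*(-13 - 1*0) = ((4 + ⅛) + 22)*(-13 + 0) = (33/8 + 22)*(-13) = (209/8)*(-13) = -2717/8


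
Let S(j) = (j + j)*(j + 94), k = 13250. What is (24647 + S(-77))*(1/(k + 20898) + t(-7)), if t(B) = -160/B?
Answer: 17194222989/34148 ≈ 5.0352e+5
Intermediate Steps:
S(j) = 2*j*(94 + j) (S(j) = (2*j)*(94 + j) = 2*j*(94 + j))
(24647 + S(-77))*(1/(k + 20898) + t(-7)) = (24647 + 2*(-77)*(94 - 77))*(1/(13250 + 20898) - 160/(-7)) = (24647 + 2*(-77)*17)*(1/34148 - 160*(-⅐)) = (24647 - 2618)*(1/34148 + 160/7) = 22029*(5463687/239036) = 17194222989/34148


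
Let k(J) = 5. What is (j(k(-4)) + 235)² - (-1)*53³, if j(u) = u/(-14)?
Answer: 39971117/196 ≈ 2.0393e+5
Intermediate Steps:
j(u) = -u/14 (j(u) = u*(-1/14) = -u/14)
(j(k(-4)) + 235)² - (-1)*53³ = (-1/14*5 + 235)² - (-1)*53³ = (-5/14 + 235)² - (-1)*148877 = (3285/14)² - 1*(-148877) = 10791225/196 + 148877 = 39971117/196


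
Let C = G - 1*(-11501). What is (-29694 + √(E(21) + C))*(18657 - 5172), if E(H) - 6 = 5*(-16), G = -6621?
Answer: -400423590 + 40455*√534 ≈ -3.9949e+8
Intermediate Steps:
E(H) = -74 (E(H) = 6 + 5*(-16) = 6 - 80 = -74)
C = 4880 (C = -6621 - 1*(-11501) = -6621 + 11501 = 4880)
(-29694 + √(E(21) + C))*(18657 - 5172) = (-29694 + √(-74 + 4880))*(18657 - 5172) = (-29694 + √4806)*13485 = (-29694 + 3*√534)*13485 = -400423590 + 40455*√534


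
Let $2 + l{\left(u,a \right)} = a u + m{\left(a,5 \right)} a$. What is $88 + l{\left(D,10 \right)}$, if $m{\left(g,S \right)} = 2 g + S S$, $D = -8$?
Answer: $456$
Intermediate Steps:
$m{\left(g,S \right)} = S^{2} + 2 g$ ($m{\left(g,S \right)} = 2 g + S^{2} = S^{2} + 2 g$)
$l{\left(u,a \right)} = -2 + a u + a \left(25 + 2 a\right)$ ($l{\left(u,a \right)} = -2 + \left(a u + \left(5^{2} + 2 a\right) a\right) = -2 + \left(a u + \left(25 + 2 a\right) a\right) = -2 + \left(a u + a \left(25 + 2 a\right)\right) = -2 + a u + a \left(25 + 2 a\right)$)
$88 + l{\left(D,10 \right)} = 88 + \left(-2 + 10 \left(-8\right) + 10 \left(25 + 2 \cdot 10\right)\right) = 88 - \left(82 - 10 \left(25 + 20\right)\right) = 88 - -368 = 88 + 368 = 456$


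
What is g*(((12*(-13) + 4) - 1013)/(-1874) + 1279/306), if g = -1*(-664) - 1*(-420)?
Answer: 746154056/143361 ≈ 5204.7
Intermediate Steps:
g = 1084 (g = 664 + 420 = 1084)
g*(((12*(-13) + 4) - 1013)/(-1874) + 1279/306) = 1084*(((12*(-13) + 4) - 1013)/(-1874) + 1279/306) = 1084*(((-156 + 4) - 1013)*(-1/1874) + 1279*(1/306)) = 1084*((-152 - 1013)*(-1/1874) + 1279/306) = 1084*(-1165*(-1/1874) + 1279/306) = 1084*(1165/1874 + 1279/306) = 1084*(688334/143361) = 746154056/143361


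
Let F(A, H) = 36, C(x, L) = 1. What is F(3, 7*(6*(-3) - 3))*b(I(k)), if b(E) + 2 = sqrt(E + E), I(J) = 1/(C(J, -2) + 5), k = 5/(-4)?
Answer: -72 + 12*sqrt(3) ≈ -51.215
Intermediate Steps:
k = -5/4 (k = 5*(-1/4) = -5/4 ≈ -1.2500)
I(J) = 1/6 (I(J) = 1/(1 + 5) = 1/6)
b(E) = -2 + sqrt(2)*sqrt(E) (b(E) = -2 + sqrt(E + E) = -2 + sqrt(2*E) = -2 + sqrt(2)*sqrt(E))
F(3, 7*(6*(-3) - 3))*b(I(k)) = 36*(-2 + sqrt(2)*sqrt(1/6)) = 36*(-2 + sqrt(2)*(sqrt(6)/6)) = 36*(-2 + sqrt(3)/3) = -72 + 12*sqrt(3)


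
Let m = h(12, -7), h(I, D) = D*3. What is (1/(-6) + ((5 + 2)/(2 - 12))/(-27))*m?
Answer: 133/45 ≈ 2.9556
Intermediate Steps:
h(I, D) = 3*D
m = -21 (m = 3*(-7) = -21)
(1/(-6) + ((5 + 2)/(2 - 12))/(-27))*m = (1/(-6) + ((5 + 2)/(2 - 12))/(-27))*(-21) = (1*(-⅙) + (7/(-10))*(-1/27))*(-21) = (-⅙ + (7*(-⅒))*(-1/27))*(-21) = (-⅙ - 7/10*(-1/27))*(-21) = (-⅙ + 7/270)*(-21) = -19/135*(-21) = 133/45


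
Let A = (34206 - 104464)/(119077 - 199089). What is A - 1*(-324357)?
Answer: 12976261271/40006 ≈ 3.2436e+5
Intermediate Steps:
A = 35129/40006 (A = -70258/(-80012) = -70258*(-1/80012) = 35129/40006 ≈ 0.87809)
A - 1*(-324357) = 35129/40006 - 1*(-324357) = 35129/40006 + 324357 = 12976261271/40006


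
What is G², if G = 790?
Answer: 624100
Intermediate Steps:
G² = 790² = 624100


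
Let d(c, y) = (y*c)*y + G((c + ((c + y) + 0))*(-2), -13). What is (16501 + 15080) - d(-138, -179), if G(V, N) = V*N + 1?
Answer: 4465068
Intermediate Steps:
G(V, N) = 1 + N*V (G(V, N) = N*V + 1 = 1 + N*V)
d(c, y) = 1 + 26*y + 52*c + c*y² (d(c, y) = (y*c)*y + (1 - 13*(c + ((c + y) + 0))*(-2)) = (c*y)*y + (1 - 13*(c + (c + y))*(-2)) = c*y² + (1 - 13*(y + 2*c)*(-2)) = c*y² + (1 - 13*(-4*c - 2*y)) = c*y² + (1 + (26*y + 52*c)) = c*y² + (1 + 26*y + 52*c) = 1 + 26*y + 52*c + c*y²)
(16501 + 15080) - d(-138, -179) = (16501 + 15080) - (1 + 26*(-179) + 52*(-138) - 138*(-179)²) = 31581 - (1 - 4654 - 7176 - 138*32041) = 31581 - (1 - 4654 - 7176 - 4421658) = 31581 - 1*(-4433487) = 31581 + 4433487 = 4465068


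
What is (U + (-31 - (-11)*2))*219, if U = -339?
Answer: -76212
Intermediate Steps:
(U + (-31 - (-11)*2))*219 = (-339 + (-31 - (-11)*2))*219 = (-339 + (-31 - 1*(-22)))*219 = (-339 + (-31 + 22))*219 = (-339 - 9)*219 = -348*219 = -76212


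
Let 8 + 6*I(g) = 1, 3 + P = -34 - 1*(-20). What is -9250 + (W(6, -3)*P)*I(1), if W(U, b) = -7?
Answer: -56333/6 ≈ -9388.8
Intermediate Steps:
P = -17 (P = -3 + (-34 - 1*(-20)) = -3 + (-34 + 20) = -3 - 14 = -17)
I(g) = -7/6 (I(g) = -4/3 + (⅙)*1 = -4/3 + ⅙ = -7/6)
-9250 + (W(6, -3)*P)*I(1) = -9250 - 7*(-17)*(-7/6) = -9250 + 119*(-7/6) = -9250 - 833/6 = -56333/6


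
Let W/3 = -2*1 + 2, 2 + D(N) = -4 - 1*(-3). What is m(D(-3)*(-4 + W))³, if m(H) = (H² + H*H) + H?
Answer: 27000000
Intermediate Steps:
D(N) = -3 (D(N) = -2 + (-4 - 1*(-3)) = -2 + (-4 + 3) = -2 - 1 = -3)
W = 0 (W = 3*(-2*1 + 2) = 3*(-2 + 2) = 3*0 = 0)
m(H) = H + 2*H² (m(H) = (H² + H²) + H = 2*H² + H = H + 2*H²)
m(D(-3)*(-4 + W))³ = ((-3*(-4 + 0))*(1 + 2*(-3*(-4 + 0))))³ = ((-3*(-4))*(1 + 2*(-3*(-4))))³ = (12*(1 + 2*12))³ = (12*(1 + 24))³ = (12*25)³ = 300³ = 27000000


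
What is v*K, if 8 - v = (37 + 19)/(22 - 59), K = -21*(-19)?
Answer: 140448/37 ≈ 3795.9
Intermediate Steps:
K = 399
v = 352/37 (v = 8 - (37 + 19)/(22 - 59) = 8 - 56/(-37) = 8 - 56*(-1)/37 = 8 - 1*(-56/37) = 8 + 56/37 = 352/37 ≈ 9.5135)
v*K = (352/37)*399 = 140448/37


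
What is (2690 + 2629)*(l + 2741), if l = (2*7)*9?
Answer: 15249573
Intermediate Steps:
l = 126 (l = 14*9 = 126)
(2690 + 2629)*(l + 2741) = (2690 + 2629)*(126 + 2741) = 5319*2867 = 15249573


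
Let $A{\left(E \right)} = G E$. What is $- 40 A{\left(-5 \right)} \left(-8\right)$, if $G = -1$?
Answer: $1600$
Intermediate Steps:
$A{\left(E \right)} = - E$
$- 40 A{\left(-5 \right)} \left(-8\right) = - 40 \left(\left(-1\right) \left(-5\right)\right) \left(-8\right) = \left(-40\right) 5 \left(-8\right) = \left(-200\right) \left(-8\right) = 1600$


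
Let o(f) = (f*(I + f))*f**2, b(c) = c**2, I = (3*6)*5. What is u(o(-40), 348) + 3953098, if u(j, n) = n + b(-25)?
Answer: 3954071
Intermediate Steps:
I = 90 (I = 18*5 = 90)
o(f) = f**3*(90 + f) (o(f) = (f*(90 + f))*f**2 = f**3*(90 + f))
u(j, n) = 625 + n (u(j, n) = n + (-25)**2 = n + 625 = 625 + n)
u(o(-40), 348) + 3953098 = (625 + 348) + 3953098 = 973 + 3953098 = 3954071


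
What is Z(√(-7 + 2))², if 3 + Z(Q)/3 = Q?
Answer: 36 - 54*I*√5 ≈ 36.0 - 120.75*I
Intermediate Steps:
Z(Q) = -9 + 3*Q
Z(√(-7 + 2))² = (-9 + 3*√(-7 + 2))² = (-9 + 3*√(-5))² = (-9 + 3*(I*√5))² = (-9 + 3*I*√5)²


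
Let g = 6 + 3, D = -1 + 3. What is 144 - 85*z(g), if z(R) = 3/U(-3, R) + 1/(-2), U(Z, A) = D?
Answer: 59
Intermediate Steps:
D = 2
U(Z, A) = 2
g = 9
z(R) = 1 (z(R) = 3/2 + 1/(-2) = 3*(1/2) + 1*(-1/2) = 3/2 - 1/2 = 1)
144 - 85*z(g) = 144 - 85*1 = 144 - 85 = 59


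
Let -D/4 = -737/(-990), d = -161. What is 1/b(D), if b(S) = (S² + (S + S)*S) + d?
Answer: -675/90719 ≈ -0.0074406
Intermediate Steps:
D = -134/45 (D = -(-2948)/(-990) = -(-2948)*(-1)/990 = -4*67/90 = -134/45 ≈ -2.9778)
b(S) = -161 + 3*S² (b(S) = (S² + (S + S)*S) - 161 = (S² + (2*S)*S) - 161 = (S² + 2*S²) - 161 = 3*S² - 161 = -161 + 3*S²)
1/b(D) = 1/(-161 + 3*(-134/45)²) = 1/(-161 + 3*(17956/2025)) = 1/(-161 + 17956/675) = 1/(-90719/675) = -675/90719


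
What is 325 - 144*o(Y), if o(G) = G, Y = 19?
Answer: -2411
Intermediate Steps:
325 - 144*o(Y) = 325 - 144*19 = 325 - 2736 = -2411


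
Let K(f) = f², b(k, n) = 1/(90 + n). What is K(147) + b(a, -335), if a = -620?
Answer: 5294204/245 ≈ 21609.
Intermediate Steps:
K(147) + b(a, -335) = 147² + 1/(90 - 335) = 21609 + 1/(-245) = 21609 - 1/245 = 5294204/245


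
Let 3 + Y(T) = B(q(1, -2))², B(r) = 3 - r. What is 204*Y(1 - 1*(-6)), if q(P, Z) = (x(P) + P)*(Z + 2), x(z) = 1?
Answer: 1224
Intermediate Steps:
q(P, Z) = (1 + P)*(2 + Z) (q(P, Z) = (1 + P)*(Z + 2) = (1 + P)*(2 + Z))
Y(T) = 6 (Y(T) = -3 + (3 - (2 - 2 + 2*1 + 1*(-2)))² = -3 + (3 - (2 - 2 + 2 - 2))² = -3 + (3 - 1*0)² = -3 + (3 + 0)² = -3 + 3² = -3 + 9 = 6)
204*Y(1 - 1*(-6)) = 204*6 = 1224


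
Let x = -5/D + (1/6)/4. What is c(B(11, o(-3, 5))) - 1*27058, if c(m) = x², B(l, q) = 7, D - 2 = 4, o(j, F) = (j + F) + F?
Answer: -15585047/576 ≈ -27057.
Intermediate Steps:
o(j, F) = j + 2*F (o(j, F) = (F + j) + F = j + 2*F)
D = 6 (D = 2 + 4 = 6)
x = -19/24 (x = -5/6 + (1/6)/4 = -5*⅙ + (1*(⅙))*(¼) = -⅚ + (⅙)*(¼) = -⅚ + 1/24 = -19/24 ≈ -0.79167)
c(m) = 361/576 (c(m) = (-19/24)² = 361/576)
c(B(11, o(-3, 5))) - 1*27058 = 361/576 - 1*27058 = 361/576 - 27058 = -15585047/576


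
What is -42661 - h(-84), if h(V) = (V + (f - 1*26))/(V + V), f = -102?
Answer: -1791815/42 ≈ -42662.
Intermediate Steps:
h(V) = (-128 + V)/(2*V) (h(V) = (V + (-102 - 1*26))/(V + V) = (V + (-102 - 26))/((2*V)) = (V - 128)*(1/(2*V)) = (-128 + V)*(1/(2*V)) = (-128 + V)/(2*V))
-42661 - h(-84) = -42661 - (-128 - 84)/(2*(-84)) = -42661 - (-1)*(-212)/(2*84) = -42661 - 1*53/42 = -42661 - 53/42 = -1791815/42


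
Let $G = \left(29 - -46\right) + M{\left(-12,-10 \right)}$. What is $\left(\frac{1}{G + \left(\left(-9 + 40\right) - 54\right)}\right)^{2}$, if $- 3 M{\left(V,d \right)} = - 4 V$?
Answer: $\frac{1}{1296} \approx 0.0007716$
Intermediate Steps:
$M{\left(V,d \right)} = \frac{4 V}{3}$ ($M{\left(V,d \right)} = - \frac{\left(-4\right) V}{3} = \frac{4 V}{3}$)
$G = 59$ ($G = \left(29 - -46\right) + \frac{4}{3} \left(-12\right) = \left(29 + 46\right) - 16 = 75 - 16 = 59$)
$\left(\frac{1}{G + \left(\left(-9 + 40\right) - 54\right)}\right)^{2} = \left(\frac{1}{59 + \left(\left(-9 + 40\right) - 54\right)}\right)^{2} = \left(\frac{1}{59 + \left(31 - 54\right)}\right)^{2} = \left(\frac{1}{59 - 23}\right)^{2} = \left(\frac{1}{36}\right)^{2} = \frac{1}{1296}$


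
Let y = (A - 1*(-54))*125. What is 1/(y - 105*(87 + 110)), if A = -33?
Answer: -1/18060 ≈ -5.5371e-5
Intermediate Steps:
y = 2625 (y = (-33 - 1*(-54))*125 = (-33 + 54)*125 = 21*125 = 2625)
1/(y - 105*(87 + 110)) = 1/(2625 - 105*(87 + 110)) = 1/(2625 - 105*197) = 1/(2625 - 20685) = 1/(-18060) = -1/18060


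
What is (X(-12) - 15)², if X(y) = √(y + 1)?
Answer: (15 - I*√11)² ≈ 214.0 - 99.499*I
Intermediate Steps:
X(y) = √(1 + y)
(X(-12) - 15)² = (√(1 - 12) - 15)² = (√(-11) - 15)² = (I*√11 - 15)² = (-15 + I*√11)²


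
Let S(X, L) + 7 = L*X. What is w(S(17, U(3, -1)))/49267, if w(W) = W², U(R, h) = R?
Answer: 1936/49267 ≈ 0.039296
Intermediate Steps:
S(X, L) = -7 + L*X
w(S(17, U(3, -1)))/49267 = (-7 + 3*17)²/49267 = (-7 + 51)²*(1/49267) = 44²*(1/49267) = 1936*(1/49267) = 1936/49267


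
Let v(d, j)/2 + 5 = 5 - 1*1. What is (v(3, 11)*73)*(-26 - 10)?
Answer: 5256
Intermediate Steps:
v(d, j) = -2 (v(d, j) = -10 + 2*(5 - 1*1) = -10 + 2*(5 - 1) = -10 + 2*4 = -10 + 8 = -2)
(v(3, 11)*73)*(-26 - 10) = (-2*73)*(-26 - 10) = -146*(-36) = 5256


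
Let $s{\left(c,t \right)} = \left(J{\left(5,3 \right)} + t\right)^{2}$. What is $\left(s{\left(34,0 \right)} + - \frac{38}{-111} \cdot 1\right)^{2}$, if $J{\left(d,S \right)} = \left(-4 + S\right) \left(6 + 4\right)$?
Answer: $\frac{124055044}{12321} \approx 10069.0$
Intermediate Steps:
$J{\left(d,S \right)} = -40 + 10 S$ ($J{\left(d,S \right)} = \left(-4 + S\right) 10 = -40 + 10 S$)
$s{\left(c,t \right)} = \left(-10 + t\right)^{2}$ ($s{\left(c,t \right)} = \left(\left(-40 + 10 \cdot 3\right) + t\right)^{2} = \left(\left(-40 + 30\right) + t\right)^{2} = \left(-10 + t\right)^{2}$)
$\left(s{\left(34,0 \right)} + - \frac{38}{-111} \cdot 1\right)^{2} = \left(\left(-10 + 0\right)^{2} + - \frac{38}{-111} \cdot 1\right)^{2} = \left(\left(-10\right)^{2} + \left(-38\right) \left(- \frac{1}{111}\right) 1\right)^{2} = \left(100 + \frac{38}{111} \cdot 1\right)^{2} = \left(100 + \frac{38}{111}\right)^{2} = \left(\frac{11138}{111}\right)^{2} = \frac{124055044}{12321}$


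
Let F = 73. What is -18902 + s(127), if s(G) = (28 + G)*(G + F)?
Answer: 12098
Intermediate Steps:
s(G) = (28 + G)*(73 + G) (s(G) = (28 + G)*(G + 73) = (28 + G)*(73 + G))
-18902 + s(127) = -18902 + (2044 + 127² + 101*127) = -18902 + (2044 + 16129 + 12827) = -18902 + 31000 = 12098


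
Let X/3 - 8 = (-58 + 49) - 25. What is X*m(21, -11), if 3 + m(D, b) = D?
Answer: -1404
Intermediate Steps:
m(D, b) = -3 + D
X = -78 (X = 24 + 3*((-58 + 49) - 25) = 24 + 3*(-9 - 25) = 24 + 3*(-34) = 24 - 102 = -78)
X*m(21, -11) = -78*(-3 + 21) = -78*18 = -1404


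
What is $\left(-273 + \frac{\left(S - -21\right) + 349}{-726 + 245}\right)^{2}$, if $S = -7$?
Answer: $\frac{17338568976}{231361} \approx 74942.0$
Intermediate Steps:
$\left(-273 + \frac{\left(S - -21\right) + 349}{-726 + 245}\right)^{2} = \left(-273 + \frac{\left(-7 - -21\right) + 349}{-726 + 245}\right)^{2} = \left(-273 + \frac{\left(-7 + 21\right) + 349}{-481}\right)^{2} = \left(-273 + \left(14 + 349\right) \left(- \frac{1}{481}\right)\right)^{2} = \left(-273 + 363 \left(- \frac{1}{481}\right)\right)^{2} = \left(-273 - \frac{363}{481}\right)^{2} = \left(- \frac{131676}{481}\right)^{2} = \frac{17338568976}{231361}$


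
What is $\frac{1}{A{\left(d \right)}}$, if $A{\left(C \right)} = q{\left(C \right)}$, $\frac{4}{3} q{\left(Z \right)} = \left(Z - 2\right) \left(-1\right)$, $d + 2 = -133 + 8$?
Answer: $\frac{4}{387} \approx 0.010336$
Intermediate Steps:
$d = -127$ ($d = -2 + \left(-133 + 8\right) = -2 - 125 = -127$)
$q{\left(Z \right)} = \frac{3}{2} - \frac{3 Z}{4}$ ($q{\left(Z \right)} = \frac{3 \left(Z - 2\right) \left(-1\right)}{4} = \frac{3 \left(-2 + Z\right) \left(-1\right)}{4} = \frac{3 \left(2 - Z\right)}{4} = \frac{3}{2} - \frac{3 Z}{4}$)
$A{\left(C \right)} = \frac{3}{2} - \frac{3 C}{4}$
$\frac{1}{A{\left(d \right)}} = \frac{1}{\frac{3}{2} - - \frac{381}{4}} = \frac{1}{\frac{3}{2} + \frac{381}{4}} = \frac{1}{\frac{387}{4}} = \frac{4}{387}$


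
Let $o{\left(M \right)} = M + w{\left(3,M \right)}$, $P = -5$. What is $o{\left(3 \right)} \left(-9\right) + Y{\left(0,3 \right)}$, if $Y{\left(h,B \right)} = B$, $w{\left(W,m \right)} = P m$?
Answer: $111$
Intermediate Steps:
$w{\left(W,m \right)} = - 5 m$
$o{\left(M \right)} = - 4 M$ ($o{\left(M \right)} = M - 5 M = - 4 M$)
$o{\left(3 \right)} \left(-9\right) + Y{\left(0,3 \right)} = \left(-4\right) 3 \left(-9\right) + 3 = \left(-12\right) \left(-9\right) + 3 = 108 + 3 = 111$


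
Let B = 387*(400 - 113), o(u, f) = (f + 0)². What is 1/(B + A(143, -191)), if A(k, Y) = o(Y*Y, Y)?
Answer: 1/147550 ≈ 6.7774e-6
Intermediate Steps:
o(u, f) = f²
A(k, Y) = Y²
B = 111069 (B = 387*287 = 111069)
1/(B + A(143, -191)) = 1/(111069 + (-191)²) = 1/(111069 + 36481) = 1/147550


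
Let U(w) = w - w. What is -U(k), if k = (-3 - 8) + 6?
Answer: 0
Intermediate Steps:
k = -5 (k = -11 + 6 = -5)
U(w) = 0
-U(k) = -1*0 = 0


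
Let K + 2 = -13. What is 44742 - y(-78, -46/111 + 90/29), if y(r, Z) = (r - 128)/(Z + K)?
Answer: 1772417604/39629 ≈ 44725.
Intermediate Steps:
K = -15 (K = -2 - 13 = -15)
y(r, Z) = (-128 + r)/(-15 + Z) (y(r, Z) = (r - 128)/(Z - 15) = (-128 + r)/(-15 + Z))
44742 - y(-78, -46/111 + 90/29) = 44742 - (-128 - 78)/(-15 + (-46/111 + 90/29)) = 44742 - (-206)/(-15 + (-46*1/111 + 90*(1/29))) = 44742 - (-206)/(-15 + (-46/111 + 90/29)) = 44742 - (-206)/(-15 + 8656/3219) = 44742 - (-206)/(-39629/3219) = 44742 - (-3219)*(-206)/39629 = 44742 - 1*663114/39629 = 44742 - 663114/39629 = 1772417604/39629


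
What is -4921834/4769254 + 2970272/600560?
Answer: 350316405939/89506974445 ≈ 3.9138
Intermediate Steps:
-4921834/4769254 + 2970272/600560 = -4921834*1/4769254 + 2970272*(1/600560) = -2460917/2384627 + 185642/37535 = 350316405939/89506974445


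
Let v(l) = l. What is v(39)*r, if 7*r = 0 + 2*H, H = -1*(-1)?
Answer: 78/7 ≈ 11.143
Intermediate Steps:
H = 1
r = 2/7 (r = (0 + 2*1)/7 = (0 + 2)/7 = (1/7)*2 = 2/7 ≈ 0.28571)
v(39)*r = 39*(2/7) = 78/7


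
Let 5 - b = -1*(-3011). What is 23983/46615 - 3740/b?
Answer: 123216499/70062345 ≈ 1.7587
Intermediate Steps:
b = -3006 (b = 5 - (-1)*(-3011) = 5 - 1*3011 = 5 - 3011 = -3006)
23983/46615 - 3740/b = 23983/46615 - 3740/(-3006) = 23983*(1/46615) - 3740*(-1/3006) = 23983/46615 + 1870/1503 = 123216499/70062345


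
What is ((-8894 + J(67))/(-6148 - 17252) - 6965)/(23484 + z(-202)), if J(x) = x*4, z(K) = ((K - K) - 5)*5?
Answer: -81486187/274470300 ≈ -0.29689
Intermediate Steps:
z(K) = -25 (z(K) = (0 - 5)*5 = -5*5 = -25)
J(x) = 4*x
((-8894 + J(67))/(-6148 - 17252) - 6965)/(23484 + z(-202)) = ((-8894 + 4*67)/(-6148 - 17252) - 6965)/(23484 - 25) = ((-8894 + 268)/(-23400) - 6965)/23459 = (-8626*(-1/23400) - 6965)*(1/23459) = (4313/11700 - 6965)*(1/23459) = -81486187/11700*1/23459 = -81486187/274470300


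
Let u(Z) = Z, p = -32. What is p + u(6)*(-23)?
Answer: -170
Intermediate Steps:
p + u(6)*(-23) = -32 + 6*(-23) = -32 - 138 = -170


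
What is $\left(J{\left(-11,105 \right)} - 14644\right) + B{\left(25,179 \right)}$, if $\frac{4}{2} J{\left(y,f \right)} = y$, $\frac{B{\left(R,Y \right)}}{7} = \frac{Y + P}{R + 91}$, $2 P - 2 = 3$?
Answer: $- \frac{3396143}{232} \approx -14639.0$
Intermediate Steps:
$P = \frac{5}{2}$ ($P = 1 + \frac{1}{2} \cdot 3 = 1 + \frac{3}{2} = \frac{5}{2} \approx 2.5$)
$B{\left(R,Y \right)} = \frac{7 \left(\frac{5}{2} + Y\right)}{91 + R}$ ($B{\left(R,Y \right)} = 7 \frac{Y + \frac{5}{2}}{R + 91} = 7 \frac{\frac{5}{2} + Y}{91 + R} = \frac{7 \left(\frac{5}{2} + Y\right)}{91 + R}$)
$J{\left(y,f \right)} = \frac{y}{2}$
$\left(J{\left(-11,105 \right)} - 14644\right) + B{\left(25,179 \right)} = \left(\frac{1}{2} \left(-11\right) - 14644\right) + \frac{7 \left(5 + 2 \cdot 179\right)}{2 \left(91 + 25\right)} = \left(- \frac{11}{2} - 14644\right) + \frac{7 \left(5 + 358\right)}{2 \cdot 116} = - \frac{29299}{2} + \frac{7}{2} \cdot \frac{1}{116} \cdot 363 = - \frac{29299}{2} + \frac{2541}{232} = - \frac{3396143}{232}$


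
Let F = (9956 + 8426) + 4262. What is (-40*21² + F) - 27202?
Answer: -22198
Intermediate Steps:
F = 22644 (F = 18382 + 4262 = 22644)
(-40*21² + F) - 27202 = (-40*21² + 22644) - 27202 = (-40*441 + 22644) - 27202 = (-17640 + 22644) - 27202 = 5004 - 27202 = -22198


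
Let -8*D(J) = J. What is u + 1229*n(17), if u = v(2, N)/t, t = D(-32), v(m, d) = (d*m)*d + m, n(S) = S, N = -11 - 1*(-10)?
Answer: 20894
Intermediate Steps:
D(J) = -J/8
N = -1 (N = -11 + 10 = -1)
v(m, d) = m + m*d² (v(m, d) = m*d² + m = m + m*d²)
t = 4 (t = -⅛*(-32) = 4)
u = 1 (u = (2*(1 + (-1)²))/4 = (2*(1 + 1))*(¼) = (2*2)*(¼) = 4*(¼) = 1)
u + 1229*n(17) = 1 + 1229*17 = 1 + 20893 = 20894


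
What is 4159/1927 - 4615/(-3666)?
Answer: 39509/11562 ≈ 3.4171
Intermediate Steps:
4159/1927 - 4615/(-3666) = 4159*(1/1927) - 4615*(-1/3666) = 4159/1927 + 355/282 = 39509/11562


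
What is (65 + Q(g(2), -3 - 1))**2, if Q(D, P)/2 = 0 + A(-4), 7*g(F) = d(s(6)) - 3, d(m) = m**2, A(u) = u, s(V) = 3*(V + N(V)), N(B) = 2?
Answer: 3249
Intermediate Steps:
s(V) = 6 + 3*V (s(V) = 3*(V + 2) = 3*(2 + V) = 6 + 3*V)
g(F) = 573/7 (g(F) = ((6 + 3*6)**2 - 3)/7 = ((6 + 18)**2 - 3)/7 = (24**2 - 3)/7 = (576 - 3)/7 = (1/7)*573 = 573/7)
Q(D, P) = -8 (Q(D, P) = 2*(0 - 4) = 2*(-4) = -8)
(65 + Q(g(2), -3 - 1))**2 = (65 - 8)**2 = 57**2 = 3249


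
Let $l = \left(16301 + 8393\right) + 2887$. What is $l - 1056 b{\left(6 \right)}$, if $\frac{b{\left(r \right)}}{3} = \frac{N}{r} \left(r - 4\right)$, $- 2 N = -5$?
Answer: $24941$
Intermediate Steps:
$N = \frac{5}{2}$ ($N = \left(- \frac{1}{2}\right) \left(-5\right) = \frac{5}{2} \approx 2.5$)
$l = 27581$ ($l = 24694 + 2887 = 27581$)
$b{\left(r \right)} = \frac{15 \left(-4 + r\right)}{2 r}$ ($b{\left(r \right)} = 3 \frac{5}{2 r} \left(r - 4\right) = 3 \frac{5}{2 r} \left(-4 + r\right) = 3 \frac{5 \left(-4 + r\right)}{2 r} = \frac{15 \left(-4 + r\right)}{2 r}$)
$l - 1056 b{\left(6 \right)} = 27581 - 1056 \left(\frac{15}{2} - \frac{30}{6}\right) = 27581 - 1056 \left(\frac{15}{2} - 5\right) = 27581 - 2640 = 24941$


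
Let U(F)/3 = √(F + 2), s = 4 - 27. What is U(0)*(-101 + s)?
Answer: -372*√2 ≈ -526.09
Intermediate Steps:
s = -23
U(F) = 3*√(2 + F) (U(F) = 3*√(F + 2) = 3*√(2 + F))
U(0)*(-101 + s) = (3*√(2 + 0))*(-101 - 23) = (3*√2)*(-124) = -372*√2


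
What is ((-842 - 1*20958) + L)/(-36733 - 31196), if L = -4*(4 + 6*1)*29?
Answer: 22960/67929 ≈ 0.33800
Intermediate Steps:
L = -1160 (L = -4*(4 + 6)*29 = -4*10*29 = -40*29 = -1160)
((-842 - 1*20958) + L)/(-36733 - 31196) = ((-842 - 1*20958) - 1160)/(-36733 - 31196) = ((-842 - 20958) - 1160)/(-67929) = (-21800 - 1160)*(-1/67929) = -22960*(-1/67929) = 22960/67929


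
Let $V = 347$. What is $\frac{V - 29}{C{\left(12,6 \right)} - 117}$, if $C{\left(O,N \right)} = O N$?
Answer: $- \frac{106}{15} \approx -7.0667$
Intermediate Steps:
$C{\left(O,N \right)} = N O$
$\frac{V - 29}{C{\left(12,6 \right)} - 117} = \frac{347 - 29}{6 \cdot 12 - 117} = \frac{318}{72 - 117} = \frac{318}{-45} = 318 \left(- \frac{1}{45}\right) = - \frac{106}{15}$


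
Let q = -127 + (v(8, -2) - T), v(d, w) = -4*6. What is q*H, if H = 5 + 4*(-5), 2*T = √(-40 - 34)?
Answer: 2265 + 15*I*√74/2 ≈ 2265.0 + 64.517*I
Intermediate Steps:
v(d, w) = -24
T = I*√74/2 (T = √(-40 - 34)/2 = √(-74)/2 = (I*√74)/2 = I*√74/2 ≈ 4.3012*I)
q = -151 - I*√74/2 (q = -127 + (-24 - I*√74/2) = -151 - I*√74/2 ≈ -151.0 - 4.3012*I)
H = -15 (H = 5 - 20 = -15)
q*H = (-151 - I*√74/2)*(-15) = 2265 + 15*I*√74/2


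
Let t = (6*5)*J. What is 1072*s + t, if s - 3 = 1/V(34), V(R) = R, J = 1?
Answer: 55718/17 ≈ 3277.5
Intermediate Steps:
s = 103/34 (s = 3 + 1/34 = 103/34 ≈ 3.0294)
t = 30 (t = (6*5)*1 = 30*1 = 30)
1072*s + t = 1072*(103/34) + 30 = 55208/17 + 30 = 55718/17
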